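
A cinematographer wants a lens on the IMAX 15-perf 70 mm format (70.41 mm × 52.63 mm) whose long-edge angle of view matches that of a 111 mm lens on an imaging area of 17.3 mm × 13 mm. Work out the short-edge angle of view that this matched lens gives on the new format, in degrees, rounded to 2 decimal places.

6.67°

Equal long-edge AOV ⇒ f₂ = f₁ · 70.41/17.3 = 111 × 4.06994 ≈ 451.7636 mm.
Short-edge AOV on the new format = 2·arctan(52.63 / (2 × 451.7636)) = 2·arctan(0.05825) ≈ 6.6674°.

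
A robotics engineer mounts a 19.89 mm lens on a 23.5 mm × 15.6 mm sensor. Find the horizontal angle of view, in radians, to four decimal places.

Angle of view α = 2·arctan(w/2f) with w = 23.5 mm and f = 19.89 mm.
w/2f = 0.59075; arctan(0.59075) ≈ 0.5336 rad, so α ≈ 1.0672 rad.

1.0672 rad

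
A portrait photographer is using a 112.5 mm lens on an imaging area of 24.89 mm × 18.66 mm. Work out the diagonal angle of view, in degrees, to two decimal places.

15.74°

Sensor diagonal = √(24.89² + 18.66²) = √967.7077 ≈ 31.1080 mm.
Angle of view α = 2·arctan(d/2f) with d = 31.1080 mm and f = 112.5 mm.
d/2f = 0.13826; arctan(0.13826) ≈ 7.8717°, so α ≈ 15.7434°.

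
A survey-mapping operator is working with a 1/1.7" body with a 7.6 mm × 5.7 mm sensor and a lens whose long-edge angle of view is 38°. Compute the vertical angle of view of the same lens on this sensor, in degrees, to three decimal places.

From the long-edge AOV: f = 7.6 / (2·tan(19°)) = 7.6 / 0.68866 ≈ 11.0360 mm.
Vertical AOV = 2·arctan(5.7 / (2 × 11.0360)) = 2·arctan(0.25825) ≈ 28.9601°.

28.960°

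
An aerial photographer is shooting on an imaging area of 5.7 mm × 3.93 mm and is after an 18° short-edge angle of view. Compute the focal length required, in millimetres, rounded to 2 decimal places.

12.41 mm

From α = 2·arctan(h/2f) we get f = h / (2·tan(α/2)).
With h = 3.93 mm and α/2 = 9°, tan(α/2) ≈ 0.15838, so f ≈ 3.93 / 0.31677 ≈ 12.4065 mm.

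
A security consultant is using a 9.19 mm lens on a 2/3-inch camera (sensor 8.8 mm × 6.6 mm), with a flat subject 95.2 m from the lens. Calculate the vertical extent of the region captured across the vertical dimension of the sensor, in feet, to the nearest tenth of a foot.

dₒ: 95.2 m = 95200 mm.
Similar triangles through the lens centre give W/dₒ = h/dᵢ; with 1/f = 1/dₒ + 1/dᵢ this gives W = h·(dₒ − f)/f.
W = 6.6 mm × (95200 − 9.19) / 9.19 = 6.6 × 10358.0860 ≈ 68363.367 mm = 68363.367/304.8 ft = 224.289 ft.

224.3 ft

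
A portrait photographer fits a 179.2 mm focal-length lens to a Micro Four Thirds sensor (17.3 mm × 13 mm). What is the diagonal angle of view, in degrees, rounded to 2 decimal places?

Sensor diagonal = √(17.3² + 13²) = √468.2900 ≈ 21.6400 mm.
Angle of view α = 2·arctan(d/2f) with d = 21.6400 mm and f = 179.2 mm.
d/2f = 0.06038; arctan(0.06038) ≈ 3.4553°, so α ≈ 6.9106°.

6.91°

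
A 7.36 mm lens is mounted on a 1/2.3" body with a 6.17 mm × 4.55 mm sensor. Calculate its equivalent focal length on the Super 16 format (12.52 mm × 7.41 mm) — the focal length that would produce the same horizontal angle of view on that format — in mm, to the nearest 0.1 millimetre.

Equal angle of view means equal width/f ratio, so f₂ = f₁ · (width₂/width₁) = 7.36 × 12.52/6.17.
f₂ = 7.36 × 2.02917 ≈ 14.935 mm.

14.9 mm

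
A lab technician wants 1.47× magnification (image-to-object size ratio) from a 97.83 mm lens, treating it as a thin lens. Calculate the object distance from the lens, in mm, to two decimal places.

164.38 mm

With m = dᵢ/dₒ and 1/f = 1/dₒ + 1/dᵢ, substituting dᵢ = m·dₒ gives 1/f = (1 + 1/m)/dₒ, hence dₒ = f·(1 + 1/m).
dₒ = 97.83 × (1 + 1/1.47) = 97.83 × 1.68027 ≈ 164.381 mm.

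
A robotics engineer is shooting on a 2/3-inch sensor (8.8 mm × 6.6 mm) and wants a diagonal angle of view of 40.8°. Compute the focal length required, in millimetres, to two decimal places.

Sensor diagonal = √(8.8² + 6.6²) = √121.0000 ≈ 11.0000 mm.
From α = 2·arctan(d/2f) we get f = d / (2·tan(α/2)).
With d = 11.0000 mm and α/2 = 20.4°, tan(α/2) ≈ 0.37190, so f ≈ 11.0000 / 0.74379 ≈ 14.7891 mm.

14.79 mm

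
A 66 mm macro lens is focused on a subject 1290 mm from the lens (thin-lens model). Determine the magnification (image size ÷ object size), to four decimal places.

0.0539×

Thin lens: 1/f = 1/dₒ + 1/dᵢ → 1/dᵢ = 1/66 − 1/1290 = 0.0143763 mm⁻¹, so dᵢ ≈ 69.5588 mm.
Magnification m = dᵢ/dₒ = 69.5588/1290 ≈ 0.05392.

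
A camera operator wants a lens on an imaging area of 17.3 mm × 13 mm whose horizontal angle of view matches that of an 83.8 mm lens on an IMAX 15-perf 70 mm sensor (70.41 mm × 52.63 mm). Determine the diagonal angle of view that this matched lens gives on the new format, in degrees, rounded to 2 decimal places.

55.44°

Equal horizontal AOV ⇒ f₂ = f₁ · 17.3/70.41 = 83.8 × 0.24570 ≈ 20.5900 mm.
Sensor diagonal = √(17.3² + 13²) = √468.2900 ≈ 21.6400 mm.
Diagonal AOV on the new format = 2·arctan(21.6400 / (2 × 20.5900)) = 2·arctan(0.52550) ≈ 55.4437°.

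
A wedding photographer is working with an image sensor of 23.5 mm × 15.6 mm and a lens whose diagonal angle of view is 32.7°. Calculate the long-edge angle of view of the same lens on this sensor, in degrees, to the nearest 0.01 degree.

27.47°

Sensor diagonal = √(23.5² + 15.6²) = √795.6100 ≈ 28.2066 mm.
From the diagonal AOV: f = 28.2066 / (2·tan(16.35°)) = 28.2066 / 0.58674 ≈ 48.0737 mm.
Long-edge AOV = 2·arctan(23.5 / (2 × 48.0737)) = 2·arctan(0.24442) ≈ 27.4695°.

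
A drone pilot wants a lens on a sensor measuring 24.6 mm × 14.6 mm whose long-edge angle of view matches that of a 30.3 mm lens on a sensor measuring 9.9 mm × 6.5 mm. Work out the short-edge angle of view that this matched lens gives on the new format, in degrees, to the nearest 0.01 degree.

Equal long-edge AOV ⇒ f₂ = f₁ · 24.6/9.9 = 30.3 × 2.48485 ≈ 75.2909 mm.
Short-edge AOV on the new format = 2·arctan(14.6 / (2 × 75.2909)) = 2·arctan(0.09696) ≈ 11.0759°.

11.08°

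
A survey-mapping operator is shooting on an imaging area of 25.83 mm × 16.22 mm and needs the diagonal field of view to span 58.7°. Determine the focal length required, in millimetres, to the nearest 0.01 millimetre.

Sensor diagonal = √(25.83² + 16.22²) = √930.2773 ≈ 30.5004 mm.
From α = 2·arctan(d/2f) we get f = d / (2·tan(α/2)).
With d = 30.5004 mm and α/2 = 29.35°, tan(α/2) ≈ 0.56232, so f ≈ 30.5004 / 1.12464 ≈ 27.1201 mm.

27.12 mm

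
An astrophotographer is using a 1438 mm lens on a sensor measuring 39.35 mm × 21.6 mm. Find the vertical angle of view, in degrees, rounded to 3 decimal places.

0.861°

Angle of view α = 2·arctan(h/2f) with h = 21.6 mm and f = 1438 mm.
h/2f = 0.00751; arctan(0.00751) ≈ 0.4303°, so α ≈ 0.8606°.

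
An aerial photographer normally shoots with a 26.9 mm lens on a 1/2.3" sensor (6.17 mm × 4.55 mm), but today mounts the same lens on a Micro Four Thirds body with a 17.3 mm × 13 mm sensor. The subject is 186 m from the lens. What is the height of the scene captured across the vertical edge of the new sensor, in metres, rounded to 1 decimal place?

The focal length stays 26.9 mm; the relevant sensor dimension is now h = 13 mm. Object distance dₒ = 186 m = 186000 mm.
Thin-lens field height W = h·(dₒ − f)/f = 13 × (186000 − 26.9)/26.9 ≈ 89875.476 mm = 89.8755 m.

89.9 m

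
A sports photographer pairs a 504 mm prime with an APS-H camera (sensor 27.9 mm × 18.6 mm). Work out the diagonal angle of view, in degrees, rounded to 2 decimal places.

Sensor diagonal = √(27.9² + 18.6²) = √1124.3700 ≈ 33.5316 mm.
Angle of view α = 2·arctan(d/2f) with d = 33.5316 mm and f = 504 mm.
d/2f = 0.03327; arctan(0.03327) ≈ 1.9053°, so α ≈ 3.8105°.

3.81°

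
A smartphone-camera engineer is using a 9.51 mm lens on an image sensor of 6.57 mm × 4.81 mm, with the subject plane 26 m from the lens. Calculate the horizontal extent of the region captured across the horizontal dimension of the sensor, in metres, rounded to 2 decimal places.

dₒ: 26 m = 26000 mm.
Similar triangles through the lens centre give W/dₒ = w/dᵢ; with 1/f = 1/dₒ + 1/dᵢ this gives W = w·(dₒ − f)/f.
W = 6.57 mm × (26000 − 9.51) / 9.51 = 6.57 × 2732.9642 ≈ 17955.575 mm = 17.9556 m.

17.96 m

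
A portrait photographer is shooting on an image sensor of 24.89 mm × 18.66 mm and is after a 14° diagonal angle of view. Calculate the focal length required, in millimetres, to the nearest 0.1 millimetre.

Sensor diagonal = √(24.89² + 18.66²) = √967.7077 ≈ 31.1080 mm.
From α = 2·arctan(d/2f) we get f = d / (2·tan(α/2)).
With d = 31.1080 mm and α/2 = 7°, tan(α/2) ≈ 0.12278, so f ≈ 31.1080 / 0.24557 ≈ 126.6772 mm.

126.7 mm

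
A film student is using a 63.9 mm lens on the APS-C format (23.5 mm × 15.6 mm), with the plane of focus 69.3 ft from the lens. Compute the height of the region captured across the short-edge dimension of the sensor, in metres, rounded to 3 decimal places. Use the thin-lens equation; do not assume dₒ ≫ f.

5.141 m

dₒ: 69.3 ft × 304.8 mm/ft = 21122.64 mm.
Similar triangles through the lens centre give W/dₒ = h/dᵢ; with 1/f = 1/dₒ + 1/dᵢ this gives W = h·(dₒ − f)/f.
W = 15.6 mm × (21122.6 − 63.9) / 63.9 = 15.6 × 329.5577 ≈ 5141.101 mm = 5.1411 m.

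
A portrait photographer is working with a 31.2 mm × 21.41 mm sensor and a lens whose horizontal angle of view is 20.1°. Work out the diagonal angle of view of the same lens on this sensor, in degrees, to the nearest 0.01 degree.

24.26°

From the horizontal AOV: f = 31.2 / (2·tan(10.05°)) = 31.2 / 0.35445 ≈ 88.0227 mm.
Sensor diagonal = √(31.2² + 21.41²) = √1431.8281 ≈ 37.8395 mm.
Diagonal AOV = 2·arctan(37.8395 / (2 × 88.0227)) = 2·arctan(0.21494) ≈ 24.2614°.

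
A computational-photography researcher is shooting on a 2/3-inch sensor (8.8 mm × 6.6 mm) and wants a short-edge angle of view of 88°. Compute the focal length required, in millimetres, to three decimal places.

3.417 mm

From α = 2·arctan(h/2f) we get f = h / (2·tan(α/2)).
With h = 6.6 mm and α/2 = 44°, tan(α/2) ≈ 0.96569, so f ≈ 6.6 / 1.93138 ≈ 3.4173 mm.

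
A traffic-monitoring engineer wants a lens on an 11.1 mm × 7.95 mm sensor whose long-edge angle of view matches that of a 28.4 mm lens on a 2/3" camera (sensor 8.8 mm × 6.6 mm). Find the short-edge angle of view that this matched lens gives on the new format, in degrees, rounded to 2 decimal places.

Equal long-edge AOV ⇒ f₂ = f₁ · 11.1/8.8 = 28.4 × 1.26136 ≈ 35.8227 mm.
Short-edge AOV on the new format = 2·arctan(7.95 / (2 × 35.8227)) = 2·arctan(0.11096) ≈ 12.6636°.

12.66°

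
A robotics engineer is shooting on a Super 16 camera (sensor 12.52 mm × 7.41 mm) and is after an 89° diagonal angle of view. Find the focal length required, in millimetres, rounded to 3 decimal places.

Sensor diagonal = √(12.52² + 7.41²) = √211.6585 ≈ 14.5485 mm.
From α = 2·arctan(d/2f) we get f = d / (2·tan(α/2)).
With d = 14.5485 mm and α/2 = 44.5°, tan(α/2) ≈ 0.98270, so f ≈ 14.5485 / 1.96539 ≈ 7.4023 mm.

7.402 mm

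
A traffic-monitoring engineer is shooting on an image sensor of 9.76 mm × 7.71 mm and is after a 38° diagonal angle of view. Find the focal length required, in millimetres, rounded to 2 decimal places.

Sensor diagonal = √(9.76² + 7.71²) = √154.7017 ≈ 12.4379 mm.
From α = 2·arctan(d/2f) we get f = d / (2·tan(α/2)).
With d = 12.4379 mm and α/2 = 19°, tan(α/2) ≈ 0.34433, so f ≈ 12.4379 / 0.68866 ≈ 18.0612 mm.

18.06 mm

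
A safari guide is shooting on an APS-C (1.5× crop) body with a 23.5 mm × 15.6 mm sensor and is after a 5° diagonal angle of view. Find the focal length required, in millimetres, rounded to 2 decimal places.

323.02 mm

Sensor diagonal = √(23.5² + 15.6²) = √795.6100 ≈ 28.2066 mm.
From α = 2·arctan(d/2f) we get f = d / (2·tan(α/2)).
With d = 28.2066 mm and α/2 = 2.5°, tan(α/2) ≈ 0.04366, so f ≈ 28.2066 / 0.08732 ≈ 323.0182 mm.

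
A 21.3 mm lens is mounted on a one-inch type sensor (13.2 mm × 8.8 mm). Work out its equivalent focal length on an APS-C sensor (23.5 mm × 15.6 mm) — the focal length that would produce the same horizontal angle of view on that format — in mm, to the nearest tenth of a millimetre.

Equal angle of view means equal width/f ratio, so f₂ = f₁ · (width₂/width₁) = 21.3 × 23.5/13.2.
f₂ = 21.3 × 1.78030 ≈ 37.920 mm.

37.9 mm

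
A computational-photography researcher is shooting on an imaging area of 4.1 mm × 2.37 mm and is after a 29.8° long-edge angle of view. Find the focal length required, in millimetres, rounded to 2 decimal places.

From α = 2·arctan(w/2f) we get f = w / (2·tan(α/2)).
With w = 4.1 mm and α/2 = 14.9°, tan(α/2) ≈ 0.26608, so f ≈ 4.1 / 0.53216 ≈ 7.7045 mm.

7.70 mm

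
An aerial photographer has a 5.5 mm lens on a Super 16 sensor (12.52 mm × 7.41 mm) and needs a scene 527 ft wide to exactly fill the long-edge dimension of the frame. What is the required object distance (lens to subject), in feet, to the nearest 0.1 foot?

W: 527 ft × 304.8 mm/ft = 160629.59 mm.
Magnification m = w/W = dᵢ/dₒ; combined with 1/f = 1/dₒ + 1/dᵢ this gives dₒ = f·(1 + W/w).
dₒ = 5.5 mm × (1 + 160630/12.52) = 5.5 × 12830.8398 ≈ 70569.619 mm = 70569.619/304.8 ft = 231.528 ft.

231.5 ft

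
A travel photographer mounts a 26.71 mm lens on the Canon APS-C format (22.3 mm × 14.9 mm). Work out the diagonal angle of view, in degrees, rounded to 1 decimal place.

Sensor diagonal = √(22.3² + 14.9²) = √719.3000 ≈ 26.8198 mm.
Angle of view α = 2·arctan(d/2f) with d = 26.8198 mm and f = 26.71 mm.
d/2f = 0.50205; arctan(0.50205) ≈ 26.6592°, so α ≈ 53.3183°.

53.3°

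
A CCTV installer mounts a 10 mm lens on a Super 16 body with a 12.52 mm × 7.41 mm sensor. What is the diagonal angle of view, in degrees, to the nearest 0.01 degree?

Sensor diagonal = √(12.52² + 7.41²) = √211.6585 ≈ 14.5485 mm.
Angle of view α = 2·arctan(d/2f) with d = 14.5485 mm and f = 10 mm.
d/2f = 0.72742; arctan(0.72742) ≈ 36.0331°, so α ≈ 72.0661°.

72.07°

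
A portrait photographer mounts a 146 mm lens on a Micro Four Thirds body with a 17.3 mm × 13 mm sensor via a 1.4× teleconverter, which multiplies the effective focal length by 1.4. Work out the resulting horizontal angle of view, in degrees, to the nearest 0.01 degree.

Effective focal length f = 146 × 1.4 = 204.4 mm.
α = 2·arctan(17.3 / (2 × 204.4)) = 2·arctan(0.04232) ≈ 4.8465°.

4.85°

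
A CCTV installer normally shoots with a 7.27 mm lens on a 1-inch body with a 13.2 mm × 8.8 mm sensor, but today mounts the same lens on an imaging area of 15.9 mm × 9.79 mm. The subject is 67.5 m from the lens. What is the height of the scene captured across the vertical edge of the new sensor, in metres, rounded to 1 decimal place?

90.9 m

The focal length stays 7.27 mm; the relevant sensor dimension is now h = 9.79 mm. Object distance dₒ = 67.5 m = 67500 mm.
Thin-lens field height W = h·(dₒ − f)/f = 9.79 × (67500 − 7.27)/7.27 ≈ 90887.734 mm = 90.8877 m.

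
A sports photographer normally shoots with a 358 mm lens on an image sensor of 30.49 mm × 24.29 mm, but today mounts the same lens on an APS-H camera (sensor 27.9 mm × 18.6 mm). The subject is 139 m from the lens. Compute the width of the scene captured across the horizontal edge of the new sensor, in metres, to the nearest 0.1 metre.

10.8 m

The focal length stays 358 mm; the relevant sensor dimension is now w = 27.9 mm. Object distance dₒ = 139 m = 139000 mm.
Thin-lens field width W = w·(dₒ − f)/f = 27.9 × (139000 − 358)/358 ≈ 10804.782 mm = 10.8048 m.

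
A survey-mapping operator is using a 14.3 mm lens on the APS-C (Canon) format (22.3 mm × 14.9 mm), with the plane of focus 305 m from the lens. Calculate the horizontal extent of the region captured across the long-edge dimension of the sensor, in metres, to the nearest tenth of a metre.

dₒ: 305 m = 305000 mm.
Similar triangles through the lens centre give W/dₒ = w/dᵢ; with 1/f = 1/dₒ + 1/dᵢ this gives W = w·(dₒ − f)/f.
W = 22.3 mm × (305000 − 14.3) / 14.3 = 22.3 × 21327.6713 ≈ 475607.071 mm = 475.607 m.

475.6 m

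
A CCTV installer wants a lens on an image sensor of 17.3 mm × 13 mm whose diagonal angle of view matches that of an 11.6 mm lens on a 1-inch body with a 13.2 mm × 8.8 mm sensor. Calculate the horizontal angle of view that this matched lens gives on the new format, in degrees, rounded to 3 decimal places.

Sensor diagonal = √(13.2² + 8.8²) = √251.6800 ≈ 15.8644 mm.
Sensor diagonal = √(17.3² + 13²) = √468.2900 ≈ 21.6400 mm.
Equal diagonal AOV ⇒ f₂ = f₁ · 21.6400/15.8644 = 11.6 × 1.36406 ≈ 15.8231 mm.
Horizontal AOV on the new format = 2·arctan(17.3 / (2 × 15.8231)) = 2·arctan(0.54667) ≈ 57.3282°.

57.328°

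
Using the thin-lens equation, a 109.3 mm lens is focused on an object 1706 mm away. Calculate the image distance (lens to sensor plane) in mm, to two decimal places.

1/dᵢ = 1/f − 1/dₒ = 1/109.3 − 1/1706 = 0.0085630 mm⁻¹.
dᵢ = 1/0.0085630 ≈ 116.7820 mm.

116.78 mm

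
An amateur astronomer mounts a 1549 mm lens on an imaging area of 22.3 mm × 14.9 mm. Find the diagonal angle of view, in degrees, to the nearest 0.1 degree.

1.0°

Sensor diagonal = √(22.3² + 14.9²) = √719.3000 ≈ 26.8198 mm.
Angle of view α = 2·arctan(d/2f) with d = 26.8198 mm and f = 1549 mm.
d/2f = 0.00866; arctan(0.00866) ≈ 0.4960°, so α ≈ 0.9920°.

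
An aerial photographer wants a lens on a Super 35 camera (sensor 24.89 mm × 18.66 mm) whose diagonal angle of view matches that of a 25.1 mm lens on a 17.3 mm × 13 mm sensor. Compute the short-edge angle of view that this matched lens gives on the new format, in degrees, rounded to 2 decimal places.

Sensor diagonal = √(17.3² + 13²) = √468.2900 ≈ 21.6400 mm.
Sensor diagonal = √(24.89² + 18.66²) = √967.7077 ≈ 31.1080 mm.
Equal diagonal AOV ⇒ f₂ = f₁ · 31.1080/21.6400 = 25.1 × 1.43752 ≈ 36.0818 mm.
Short-edge AOV on the new format = 2·arctan(18.66 / (2 × 36.0818)) = 2·arctan(0.25858) ≈ 28.9959°.

29.00°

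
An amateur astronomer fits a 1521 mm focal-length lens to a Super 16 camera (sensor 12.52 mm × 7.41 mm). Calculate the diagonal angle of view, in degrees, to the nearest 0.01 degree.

Sensor diagonal = √(12.52² + 7.41²) = √211.6585 ≈ 14.5485 mm.
Angle of view α = 2·arctan(d/2f) with d = 14.5485 mm and f = 1521 mm.
d/2f = 0.00478; arctan(0.00478) ≈ 0.2740°, so α ≈ 0.5480°.

0.55°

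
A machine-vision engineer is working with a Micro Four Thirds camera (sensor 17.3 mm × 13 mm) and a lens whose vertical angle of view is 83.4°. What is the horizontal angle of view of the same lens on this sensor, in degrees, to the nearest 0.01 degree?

99.71°

From the vertical AOV: f = 13 / (2·tan(41.7°)) = 13 / 1.78193 ≈ 7.2954 mm.
Horizontal AOV = 2·arctan(17.3 / (2 × 7.2954)) = 2·arctan(1.18567) ≈ 99.7112°.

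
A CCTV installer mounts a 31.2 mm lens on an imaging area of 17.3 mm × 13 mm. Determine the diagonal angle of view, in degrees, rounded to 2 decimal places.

Sensor diagonal = √(17.3² + 13²) = √468.2900 ≈ 21.6400 mm.
Angle of view α = 2·arctan(d/2f) with d = 21.6400 mm and f = 31.2 mm.
d/2f = 0.34680; arctan(0.34680) ≈ 19.1263°, so α ≈ 38.2526°.

38.25°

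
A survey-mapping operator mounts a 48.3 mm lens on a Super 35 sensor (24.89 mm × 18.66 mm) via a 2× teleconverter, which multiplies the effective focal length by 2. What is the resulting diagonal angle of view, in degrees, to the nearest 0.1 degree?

Effective focal length f = 48.3 × 2 = 96.6 mm.
Sensor diagonal = √(24.89² + 18.66²) = √967.7077 ≈ 31.1080 mm.
α = 2·arctan(31.108 / (2 × 96.6)) = 2·arctan(0.16101) ≈ 18.2939°.

18.3°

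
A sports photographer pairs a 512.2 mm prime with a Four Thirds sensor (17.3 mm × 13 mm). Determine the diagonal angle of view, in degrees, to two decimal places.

2.42°

Sensor diagonal = √(17.3² + 13²) = √468.2900 ≈ 21.6400 mm.
Angle of view α = 2·arctan(d/2f) with d = 21.6400 mm and f = 512.2 mm.
d/2f = 0.02112; arctan(0.02112) ≈ 1.2102°, so α ≈ 2.4203°.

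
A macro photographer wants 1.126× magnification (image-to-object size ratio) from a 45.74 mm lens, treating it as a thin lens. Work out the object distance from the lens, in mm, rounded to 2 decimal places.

With m = dᵢ/dₒ and 1/f = 1/dₒ + 1/dᵢ, substituting dᵢ = m·dₒ gives 1/f = (1 + 1/m)/dₒ, hence dₒ = f·(1 + 1/m).
dₒ = 45.74 × (1 + 1/1.126) = 45.74 × 1.88810 ≈ 86.362 mm.

86.36 mm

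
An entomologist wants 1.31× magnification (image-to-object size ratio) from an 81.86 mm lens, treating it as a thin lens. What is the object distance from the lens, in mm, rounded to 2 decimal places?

144.35 mm

With m = dᵢ/dₒ and 1/f = 1/dₒ + 1/dᵢ, substituting dᵢ = m·dₒ gives 1/f = (1 + 1/m)/dₒ, hence dₒ = f·(1 + 1/m).
dₒ = 81.86 × (1 + 1/1.31) = 81.86 × 1.76336 ≈ 144.349 mm.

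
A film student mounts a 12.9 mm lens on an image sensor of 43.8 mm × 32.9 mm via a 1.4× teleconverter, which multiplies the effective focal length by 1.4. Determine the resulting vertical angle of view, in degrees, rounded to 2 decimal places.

Effective focal length f = 12.9 × 1.4 = 18.06 mm.
α = 2·arctan(32.9 / (2 × 18.06)) = 2·arctan(0.91085) ≈ 84.6578°.

84.66°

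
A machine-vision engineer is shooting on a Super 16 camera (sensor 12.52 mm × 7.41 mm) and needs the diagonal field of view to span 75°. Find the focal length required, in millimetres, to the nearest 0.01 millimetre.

Sensor diagonal = √(12.52² + 7.41²) = √211.6585 ≈ 14.5485 mm.
From α = 2·arctan(d/2f) we get f = d / (2·tan(α/2)).
With d = 14.5485 mm and α/2 = 37.5°, tan(α/2) ≈ 0.76733, so f ≈ 14.5485 / 1.53465 ≈ 9.4800 mm.

9.48 mm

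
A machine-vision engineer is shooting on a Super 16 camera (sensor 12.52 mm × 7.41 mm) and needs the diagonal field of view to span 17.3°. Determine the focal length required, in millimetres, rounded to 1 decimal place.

Sensor diagonal = √(12.52² + 7.41²) = √211.6585 ≈ 14.5485 mm.
From α = 2·arctan(d/2f) we get f = d / (2·tan(α/2)).
With d = 14.5485 mm and α/2 = 8.65°, tan(α/2) ≈ 0.15213, so f ≈ 14.5485 / 0.30426 ≈ 47.8164 mm.

47.8 mm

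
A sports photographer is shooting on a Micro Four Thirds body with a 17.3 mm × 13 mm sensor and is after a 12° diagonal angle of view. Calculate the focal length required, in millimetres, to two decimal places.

Sensor diagonal = √(17.3² + 13²) = √468.2900 ≈ 21.6400 mm.
From α = 2·arctan(d/2f) we get f = d / (2·tan(α/2)).
With d = 21.6400 mm and α/2 = 6°, tan(α/2) ≈ 0.10510, so f ≈ 21.6400 / 0.21021 ≈ 102.9455 mm.

102.95 mm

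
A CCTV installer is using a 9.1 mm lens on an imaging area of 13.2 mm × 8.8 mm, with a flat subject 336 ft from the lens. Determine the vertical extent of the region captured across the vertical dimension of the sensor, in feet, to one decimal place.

dₒ: 336 ft × 304.8 mm/ft = 102412.80 mm.
Similar triangles through the lens centre give W/dₒ = h/dᵢ; with 1/f = 1/dₒ + 1/dᵢ this gives W = h·(dₒ − f)/f.
W = 8.8 mm × (102413 − 9.1) / 9.1 = 8.8 × 11253.1535 ≈ 99027.751 mm = 99027.751/304.8 ft = 324.894 ft.

324.9 ft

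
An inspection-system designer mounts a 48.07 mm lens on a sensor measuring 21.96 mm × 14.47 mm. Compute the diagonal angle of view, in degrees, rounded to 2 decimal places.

Sensor diagonal = √(21.96² + 14.47²) = √691.6225 ≈ 26.2987 mm.
Angle of view α = 2·arctan(d/2f) with d = 26.2987 mm and f = 48.07 mm.
d/2f = 0.27355; arctan(0.27355) ≈ 15.2988°, so α ≈ 30.5975°.

30.60°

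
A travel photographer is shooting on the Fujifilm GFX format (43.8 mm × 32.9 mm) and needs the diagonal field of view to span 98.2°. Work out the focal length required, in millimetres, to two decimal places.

Sensor diagonal = √(43.8² + 32.9²) = √3000.8500 ≈ 54.7800 mm.
From α = 2·arctan(d/2f) we get f = d / (2·tan(α/2)).
With d = 54.7800 mm and α/2 = 49.1°, tan(α/2) ≈ 1.15443, so f ≈ 54.7800 / 2.30886 ≈ 23.7260 mm.

23.73 mm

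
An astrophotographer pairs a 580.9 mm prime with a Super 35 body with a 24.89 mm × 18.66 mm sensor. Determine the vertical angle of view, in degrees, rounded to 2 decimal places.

Angle of view α = 2·arctan(h/2f) with h = 18.66 mm and f = 580.9 mm.
h/2f = 0.01606; arctan(0.01606) ≈ 0.9202°, so α ≈ 1.8403°.

1.84°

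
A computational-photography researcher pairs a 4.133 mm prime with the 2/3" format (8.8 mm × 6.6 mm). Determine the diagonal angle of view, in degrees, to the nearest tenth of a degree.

Sensor diagonal = √(8.8² + 6.6²) = √121.0000 ≈ 11.0000 mm.
Angle of view α = 2·arctan(d/2f) with d = 11.0000 mm and f = 4.133 mm.
d/2f = 1.33075; arctan(1.33075) ≈ 53.0768°, so α ≈ 106.1536°.

106.2°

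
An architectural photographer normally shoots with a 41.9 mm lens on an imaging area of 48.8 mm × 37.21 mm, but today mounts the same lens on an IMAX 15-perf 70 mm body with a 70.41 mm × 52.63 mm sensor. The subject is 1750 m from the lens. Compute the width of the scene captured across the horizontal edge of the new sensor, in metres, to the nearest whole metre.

2941 m

The focal length stays 41.9 mm; the relevant sensor dimension is now w = 70.41 mm. Object distance dₒ = 1750 m = 1.75e+06 mm.
Thin-lens field width W = w·(dₒ − f)/f = 70.41 × (1.75e+06 − 41.9)/41.9 ≈ 2940681.380 mm = 2940.68 m.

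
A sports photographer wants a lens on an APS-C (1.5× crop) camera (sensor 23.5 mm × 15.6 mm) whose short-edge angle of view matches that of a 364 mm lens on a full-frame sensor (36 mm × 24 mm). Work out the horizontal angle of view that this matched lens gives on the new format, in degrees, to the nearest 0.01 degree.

Equal short-edge AOV ⇒ f₂ = f₁ · 15.6/24 = 364 × 0.65000 ≈ 236.6000 mm.
Horizontal AOV on the new format = 2·arctan(23.5 / (2 × 236.6000)) = 2·arctan(0.04966) ≈ 5.6862°.

5.69°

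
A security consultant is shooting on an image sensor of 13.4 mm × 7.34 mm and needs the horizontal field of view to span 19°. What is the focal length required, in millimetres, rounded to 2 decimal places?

40.04 mm

From α = 2·arctan(w/2f) we get f = w / (2·tan(α/2)).
With w = 13.4 mm and α/2 = 9.5°, tan(α/2) ≈ 0.16734, so f ≈ 13.4 / 0.33469 ≈ 40.0376 mm.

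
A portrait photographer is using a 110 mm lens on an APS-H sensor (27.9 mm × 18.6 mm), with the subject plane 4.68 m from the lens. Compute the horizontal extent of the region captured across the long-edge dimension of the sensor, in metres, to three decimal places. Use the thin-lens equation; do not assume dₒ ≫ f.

1.159 m

dₒ: 4.68 m = 4680 mm.
Similar triangles through the lens centre give W/dₒ = w/dᵢ; with 1/f = 1/dₒ + 1/dᵢ this gives W = w·(dₒ − f)/f.
W = 27.9 mm × (4680 − 110) / 110 = 27.9 × 41.5455 ≈ 1159.118 mm = 1.15912 m.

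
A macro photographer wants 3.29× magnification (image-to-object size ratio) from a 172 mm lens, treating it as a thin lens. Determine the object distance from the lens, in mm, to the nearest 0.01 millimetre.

224.28 mm

With m = dᵢ/dₒ and 1/f = 1/dₒ + 1/dᵢ, substituting dᵢ = m·dₒ gives 1/f = (1 + 1/m)/dₒ, hence dₒ = f·(1 + 1/m).
dₒ = 172 × (1 + 1/3.29) = 172 × 1.30395 ≈ 224.280 mm.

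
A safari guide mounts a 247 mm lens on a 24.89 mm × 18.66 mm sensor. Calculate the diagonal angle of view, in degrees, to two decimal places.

7.21°

Sensor diagonal = √(24.89² + 18.66²) = √967.7077 ≈ 31.1080 mm.
Angle of view α = 2·arctan(d/2f) with d = 31.1080 mm and f = 247 mm.
d/2f = 0.06297; arctan(0.06297) ≈ 3.6033°, so α ≈ 7.2065°.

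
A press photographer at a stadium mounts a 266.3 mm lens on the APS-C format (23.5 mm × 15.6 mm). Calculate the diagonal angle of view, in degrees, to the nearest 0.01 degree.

6.06°

Sensor diagonal = √(23.5² + 15.6²) = √795.6100 ≈ 28.2066 mm.
Angle of view α = 2·arctan(d/2f) with d = 28.2066 mm and f = 266.3 mm.
d/2f = 0.05296; arctan(0.05296) ≈ 3.0316°, so α ≈ 6.0631°.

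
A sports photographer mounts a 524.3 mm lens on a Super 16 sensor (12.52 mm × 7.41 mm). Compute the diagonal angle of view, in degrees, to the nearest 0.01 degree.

Sensor diagonal = √(12.52² + 7.41²) = √211.6585 ≈ 14.5485 mm.
Angle of view α = 2·arctan(d/2f) with d = 14.5485 mm and f = 524.3 mm.
d/2f = 0.01387; arctan(0.01387) ≈ 0.7949°, so α ≈ 1.5898°.

1.59°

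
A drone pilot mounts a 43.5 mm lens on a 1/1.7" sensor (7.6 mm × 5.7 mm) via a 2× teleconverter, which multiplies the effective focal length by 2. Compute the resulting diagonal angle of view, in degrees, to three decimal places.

Effective focal length f = 43.5 × 2 = 87 mm.
Sensor diagonal = √(7.6² + 5.7²) = √90.2500 ≈ 9.5000 mm.
α = 2·arctan(9.500 / (2 × 87)) = 2·arctan(0.05460) ≈ 6.2502°.

6.250°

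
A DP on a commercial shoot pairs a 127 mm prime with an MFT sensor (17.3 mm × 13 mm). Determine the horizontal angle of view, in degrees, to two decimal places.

7.79°

Angle of view α = 2·arctan(w/2f) with w = 17.3 mm and f = 127 mm.
w/2f = 0.06811; arctan(0.06811) ≈ 3.8964°, so α ≈ 7.7928°.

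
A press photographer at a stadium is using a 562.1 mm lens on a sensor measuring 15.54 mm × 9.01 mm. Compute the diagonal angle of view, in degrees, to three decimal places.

Sensor diagonal = √(15.54² + 9.01²) = √322.6717 ≈ 17.9631 mm.
Angle of view α = 2·arctan(d/2f) with d = 17.9631 mm and f = 562.1 mm.
d/2f = 0.01598; arctan(0.01598) ≈ 0.9154°, so α ≈ 1.8308°.

1.831°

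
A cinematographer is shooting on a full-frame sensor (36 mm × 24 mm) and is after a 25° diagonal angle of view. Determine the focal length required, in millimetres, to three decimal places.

97.582 mm

Sensor diagonal = √(36² + 24²) = √1872.0000 ≈ 43.2666 mm.
From α = 2·arctan(d/2f) we get f = d / (2·tan(α/2)).
With d = 43.2666 mm and α/2 = 12.5°, tan(α/2) ≈ 0.22169, so f ≈ 43.2666 / 0.44339 ≈ 97.5815 mm.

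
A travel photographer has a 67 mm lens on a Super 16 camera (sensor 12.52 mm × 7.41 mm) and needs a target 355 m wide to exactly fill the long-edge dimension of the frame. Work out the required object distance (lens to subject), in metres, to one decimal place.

1899.8 m

W: 355 m = 355000 mm.
Magnification m = w/W = dᵢ/dₒ; combined with 1/f = 1/dₒ + 1/dᵢ this gives dₒ = f·(1 + W/w).
dₒ = 67 mm × (1 + 355000/12.52) = 67 × 28355.6326 ≈ 1899827.383 mm = 1899.83 m.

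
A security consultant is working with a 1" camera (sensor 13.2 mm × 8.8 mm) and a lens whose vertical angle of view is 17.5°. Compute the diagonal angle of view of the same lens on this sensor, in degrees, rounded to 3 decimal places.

From the vertical AOV: f = 8.8 / (2·tan(8.75°)) = 8.8 / 0.30783 ≈ 28.5873 mm.
Sensor diagonal = √(13.2² + 8.8²) = √251.6800 ≈ 15.8644 mm.
Diagonal AOV = 2·arctan(15.8644 / (2 × 28.5873)) = 2·arctan(0.27747) ≈ 31.0159°.

31.016°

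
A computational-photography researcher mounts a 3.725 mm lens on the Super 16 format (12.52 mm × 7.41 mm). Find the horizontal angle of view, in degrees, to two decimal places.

118.49°

Angle of view α = 2·arctan(w/2f) with w = 12.52 mm and f = 3.725 mm.
w/2f = 1.68054; arctan(1.68054) ≈ 59.2453°, so α ≈ 118.4907°.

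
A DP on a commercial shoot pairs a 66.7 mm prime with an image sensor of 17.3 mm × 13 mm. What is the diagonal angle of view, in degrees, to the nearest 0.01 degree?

Sensor diagonal = √(17.3² + 13²) = √468.2900 ≈ 21.6400 mm.
Angle of view α = 2·arctan(d/2f) with d = 21.6400 mm and f = 66.7 mm.
d/2f = 0.16222; arctan(0.16222) ≈ 9.2142°, so α ≈ 18.4284°.

18.43°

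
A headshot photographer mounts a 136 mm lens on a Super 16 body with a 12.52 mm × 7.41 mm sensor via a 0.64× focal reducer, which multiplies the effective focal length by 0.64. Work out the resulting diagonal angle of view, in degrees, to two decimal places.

Effective focal length f = 136 × 0.64 = 87.04 mm.
Sensor diagonal = √(12.52² + 7.41²) = √211.6585 ≈ 14.5485 mm.
α = 2·arctan(14.548 / (2 × 87.04)) = 2·arctan(0.08357) ≈ 9.5546°.

9.55°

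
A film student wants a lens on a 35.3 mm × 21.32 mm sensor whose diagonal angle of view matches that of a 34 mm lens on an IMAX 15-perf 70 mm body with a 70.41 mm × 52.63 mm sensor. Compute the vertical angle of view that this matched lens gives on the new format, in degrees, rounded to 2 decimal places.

Sensor diagonal = √(70.41² + 52.63²) = √7727.4850 ≈ 87.9061 mm.
Sensor diagonal = √(35.3² + 21.32²) = √1700.6324 ≈ 41.2387 mm.
Equal diagonal AOV ⇒ f₂ = f₁ · 41.2387/87.9061 = 34 × 0.46912 ≈ 15.9502 mm.
Vertical AOV on the new format = 2·arctan(21.32 / (2 × 15.9502)) = 2·arctan(0.66833) ≈ 67.5121°.

67.51°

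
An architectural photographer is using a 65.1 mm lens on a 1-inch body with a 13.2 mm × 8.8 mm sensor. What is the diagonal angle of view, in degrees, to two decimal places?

13.89°

Sensor diagonal = √(13.2² + 8.8²) = √251.6800 ≈ 15.8644 mm.
Angle of view α = 2·arctan(d/2f) with d = 15.8644 mm and f = 65.1 mm.
d/2f = 0.12185; arctan(0.12185) ≈ 6.9471°, so α ≈ 13.8941°.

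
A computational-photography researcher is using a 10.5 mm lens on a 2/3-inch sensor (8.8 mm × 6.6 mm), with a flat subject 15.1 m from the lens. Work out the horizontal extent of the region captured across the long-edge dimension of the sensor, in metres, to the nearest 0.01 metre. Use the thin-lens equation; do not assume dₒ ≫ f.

12.65 m

dₒ: 15.1 m = 15100 mm.
Similar triangles through the lens centre give W/dₒ = w/dᵢ; with 1/f = 1/dₒ + 1/dᵢ this gives W = w·(dₒ − f)/f.
W = 8.8 mm × (15100 − 10.5) / 10.5 = 8.8 × 1437.0952 ≈ 12646.438 mm = 12.6464 m.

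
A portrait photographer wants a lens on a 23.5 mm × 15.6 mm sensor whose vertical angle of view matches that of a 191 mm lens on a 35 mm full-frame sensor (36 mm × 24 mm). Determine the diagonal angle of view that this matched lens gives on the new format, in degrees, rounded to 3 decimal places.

Equal vertical AOV ⇒ f₂ = f₁ · 15.6/24 = 191 × 0.65000 ≈ 124.1500 mm.
Sensor diagonal = √(23.5² + 15.6²) = √795.6100 ≈ 28.2066 mm.
Diagonal AOV on the new format = 2·arctan(28.2066 / (2 × 124.1500)) = 2·arctan(0.11360) ≈ 12.9619°.

12.962°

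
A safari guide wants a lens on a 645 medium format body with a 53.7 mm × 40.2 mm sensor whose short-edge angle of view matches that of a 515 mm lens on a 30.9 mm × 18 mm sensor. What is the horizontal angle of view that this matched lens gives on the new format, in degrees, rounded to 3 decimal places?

Equal short-edge AOV ⇒ f₂ = f₁ · 40.2/18 = 515 × 2.23333 ≈ 1150.1667 mm.
Horizontal AOV on the new format = 2·arctan(53.7 / (2 × 1150.1667)) = 2·arctan(0.02334) ≈ 2.6746°.

2.675°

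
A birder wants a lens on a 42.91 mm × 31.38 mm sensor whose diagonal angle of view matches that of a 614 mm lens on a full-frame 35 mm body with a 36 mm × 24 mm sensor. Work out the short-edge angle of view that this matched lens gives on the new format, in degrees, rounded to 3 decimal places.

2.383°

Sensor diagonal = √(36² + 24²) = √1872.0000 ≈ 43.2666 mm.
Sensor diagonal = √(42.91² + 31.38²) = √2825.9725 ≈ 53.1599 mm.
Equal diagonal AOV ⇒ f₂ = f₁ · 53.1599/43.2666 = 614 × 1.22866 ≈ 754.3961 mm.
Short-edge AOV on the new format = 2·arctan(31.38 / (2 × 754.3961)) = 2·arctan(0.02080) ≈ 2.3829°.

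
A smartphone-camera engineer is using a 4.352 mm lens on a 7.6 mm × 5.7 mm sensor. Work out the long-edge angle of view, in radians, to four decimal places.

1.4356 rad

Angle of view α = 2·arctan(w/2f) with w = 7.6 mm and f = 4.352 mm.
w/2f = 0.87316; arctan(0.87316) ≈ 0.7178 rad, so α ≈ 1.4356 rad.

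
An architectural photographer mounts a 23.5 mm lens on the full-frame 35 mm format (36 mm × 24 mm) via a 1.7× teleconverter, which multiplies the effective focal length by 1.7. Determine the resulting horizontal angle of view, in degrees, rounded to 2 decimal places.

48.51°

Effective focal length f = 23.5 × 1.7 = 39.95 mm.
α = 2·arctan(36 / (2 × 39.95)) = 2·arctan(0.45056) ≈ 48.5091°.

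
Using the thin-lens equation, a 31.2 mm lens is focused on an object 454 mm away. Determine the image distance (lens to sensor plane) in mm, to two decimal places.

1/dᵢ = 1/f − 1/dₒ = 1/31.2 − 1/454 = 0.0298486 mm⁻¹.
dᵢ = 1/0.0298486 ≈ 33.5024 mm.

33.50 mm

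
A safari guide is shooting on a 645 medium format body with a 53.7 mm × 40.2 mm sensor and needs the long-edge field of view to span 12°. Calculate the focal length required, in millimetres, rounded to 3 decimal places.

255.461 mm

From α = 2·arctan(w/2f) we get f = w / (2·tan(α/2)).
With w = 53.7 mm and α/2 = 6°, tan(α/2) ≈ 0.10510, so f ≈ 53.7 / 0.21021 ≈ 255.4607 mm.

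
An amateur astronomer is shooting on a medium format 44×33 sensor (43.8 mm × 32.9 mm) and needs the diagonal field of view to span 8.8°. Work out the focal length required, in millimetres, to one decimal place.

Sensor diagonal = √(43.8² + 32.9²) = √3000.8500 ≈ 54.7800 mm.
From α = 2·arctan(d/2f) we get f = d / (2·tan(α/2)).
With d = 54.7800 mm and α/2 = 4.4°, tan(α/2) ≈ 0.07695, so f ≈ 54.7800 / 0.15389 ≈ 355.9649 mm.

356.0 mm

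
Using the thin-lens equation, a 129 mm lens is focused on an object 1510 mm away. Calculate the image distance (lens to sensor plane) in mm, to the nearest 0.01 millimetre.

1/dᵢ = 1/f − 1/dₒ = 1/129 − 1/1510 = 0.0070897 mm⁻¹.
dᵢ = 1/0.0070897 ≈ 141.0500 mm.

141.05 mm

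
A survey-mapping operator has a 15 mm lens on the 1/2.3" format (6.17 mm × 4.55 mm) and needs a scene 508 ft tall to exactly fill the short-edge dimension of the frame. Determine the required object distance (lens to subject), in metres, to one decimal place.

W: 508 ft × 304.8 mm/ft = 154838.40 mm.
Magnification m = h/W = dᵢ/dₒ; combined with 1/f = 1/dₒ + 1/dᵢ this gives dₒ = f·(1 + W/h).
dₒ = 15 mm × (1 + 154838/4.55) = 15 × 34031.4165 ≈ 510471.247 mm = 510.471 m.

510.5 m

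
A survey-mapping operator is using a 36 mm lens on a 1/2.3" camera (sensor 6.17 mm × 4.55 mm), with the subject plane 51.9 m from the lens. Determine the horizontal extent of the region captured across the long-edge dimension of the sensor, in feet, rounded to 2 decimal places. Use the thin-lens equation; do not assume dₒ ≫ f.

dₒ: 51.9 m = 51900 mm.
Similar triangles through the lens centre give W/dₒ = w/dᵢ; with 1/f = 1/dₒ + 1/dᵢ this gives W = w·(dₒ − f)/f.
W = 6.17 mm × (51900 − 36) / 36 = 6.17 × 1440.6667 ≈ 8888.913 mm = 8888.913/304.8 ft = 29.1631 ft.

29.16 ft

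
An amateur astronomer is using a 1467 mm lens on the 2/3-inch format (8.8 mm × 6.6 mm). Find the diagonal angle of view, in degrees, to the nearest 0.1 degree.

0.4°

Sensor diagonal = √(8.8² + 6.6²) = √121.0000 ≈ 11.0000 mm.
Angle of view α = 2·arctan(d/2f) with d = 11.0000 mm and f = 1467 mm.
d/2f = 0.00375; arctan(0.00375) ≈ 0.2148°, so α ≈ 0.4296°.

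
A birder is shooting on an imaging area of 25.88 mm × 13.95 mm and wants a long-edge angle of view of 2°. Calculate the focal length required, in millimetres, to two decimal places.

741.33 mm

From α = 2·arctan(w/2f) we get f = w / (2·tan(α/2)).
With w = 25.88 mm and α/2 = 1°, tan(α/2) ≈ 0.01746, so f ≈ 25.88 / 0.03491 ≈ 741.3321 mm.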